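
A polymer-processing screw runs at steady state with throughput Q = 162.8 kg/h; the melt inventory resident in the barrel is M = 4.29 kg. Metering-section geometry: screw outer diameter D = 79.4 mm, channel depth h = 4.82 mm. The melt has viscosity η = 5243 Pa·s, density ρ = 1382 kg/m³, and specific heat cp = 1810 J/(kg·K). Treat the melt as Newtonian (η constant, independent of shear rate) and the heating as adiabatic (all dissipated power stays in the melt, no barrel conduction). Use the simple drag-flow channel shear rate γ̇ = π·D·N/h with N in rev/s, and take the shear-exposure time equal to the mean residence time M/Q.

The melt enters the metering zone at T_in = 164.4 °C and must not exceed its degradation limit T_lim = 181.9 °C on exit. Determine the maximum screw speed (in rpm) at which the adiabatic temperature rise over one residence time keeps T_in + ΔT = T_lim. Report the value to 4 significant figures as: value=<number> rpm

Q_s = Q / 3600 = 162.8 / 3600 = 0.0452222 kg/s
t_res = M / Q_s = 4.29 / 0.0452222 = 94.8649 s
Convert to metres: D = 0.0794 m, h = 0.00482 m
Allowable rise: ΔT_a = T_lim − T_in = 181.9 − 164.4 = 17.5 K
γ̇_max² = ΔT_a·ρ·cp / (η·t_res) = [17.5 × 1382 × 1810] / [5243 × 94.8649] = 88.0115 s⁻²
γ̇_max = sqrt(88.0115) = 9.38144 s⁻¹
Solve γ̇ = πDN/h for N: N_max = γ̇_max·h/(π·D) = 9.38144 × 0.00482 / (π × 0.0794) = 0.181279 rev/s = 10.8767 rpm

value=10.88 rpm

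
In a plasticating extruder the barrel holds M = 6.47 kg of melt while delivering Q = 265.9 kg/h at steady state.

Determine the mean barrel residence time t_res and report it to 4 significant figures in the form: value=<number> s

value=87.60 s

Convert throughput: Q = 265.9 kg/h = 265.9/3600 = 0.0738611 kg/s
t_res = M / Q_s = 6.47 / 0.0738611 = 87.5968 s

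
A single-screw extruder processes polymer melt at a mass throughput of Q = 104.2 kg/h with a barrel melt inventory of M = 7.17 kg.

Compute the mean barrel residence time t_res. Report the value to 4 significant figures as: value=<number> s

Q_s = Q / 3600 = 104.2 / 3600 = 0.0289444 kg/s
t_res = M / Q_s = 7.17 / 0.0289444 = 247.716 s

value=247.7 s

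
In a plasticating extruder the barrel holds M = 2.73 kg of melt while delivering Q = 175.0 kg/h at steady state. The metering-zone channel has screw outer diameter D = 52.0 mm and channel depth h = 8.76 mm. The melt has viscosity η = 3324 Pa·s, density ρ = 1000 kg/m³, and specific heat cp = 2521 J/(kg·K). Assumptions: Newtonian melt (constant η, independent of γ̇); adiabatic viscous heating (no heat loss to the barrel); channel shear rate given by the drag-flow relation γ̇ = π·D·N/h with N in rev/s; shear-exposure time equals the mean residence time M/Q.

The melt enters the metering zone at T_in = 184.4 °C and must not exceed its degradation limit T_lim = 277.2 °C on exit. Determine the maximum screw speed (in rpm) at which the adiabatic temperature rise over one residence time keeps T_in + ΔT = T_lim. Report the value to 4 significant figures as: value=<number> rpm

Q_s = Q / 3600 = 175.0 / 3600 = 0.0486111 kg/s
t_res = M / Q_s = 2.73 / 0.0486111 = 56.16 s
D = 52.0 mm = 0.052 m;  h = 8.76 mm = 0.00876 m
Allowable rise: ΔT_a = T_lim − T_in = 277.2 − 184.4 = 92.8 K
γ̇_max² = ΔT_a·ρ·cp/(η·t_res) = 92.8·1000·2521/(3324·56.16) = 1253.24 s⁻²
γ̇_max = sqrt(1253.24) = 35.4011 s⁻¹
N_max = γ̇_max h / (πD) = 35.4011·0.00876/(π·0.052) = 1.89831 rev/s → ×60 = 113.899 rpm

value=113.9 rpm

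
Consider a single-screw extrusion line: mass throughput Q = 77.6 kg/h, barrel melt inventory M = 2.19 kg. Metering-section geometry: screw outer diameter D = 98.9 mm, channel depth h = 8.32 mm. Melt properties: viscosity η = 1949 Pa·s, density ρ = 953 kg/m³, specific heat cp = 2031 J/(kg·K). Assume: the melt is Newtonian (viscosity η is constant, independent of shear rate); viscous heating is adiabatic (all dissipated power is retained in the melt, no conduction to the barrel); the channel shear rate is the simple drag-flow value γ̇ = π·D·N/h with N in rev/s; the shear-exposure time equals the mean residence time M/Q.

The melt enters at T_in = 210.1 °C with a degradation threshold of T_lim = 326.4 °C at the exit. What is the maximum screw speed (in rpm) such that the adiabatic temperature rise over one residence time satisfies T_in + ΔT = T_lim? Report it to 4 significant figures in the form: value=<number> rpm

value=54.17 rpm

Convert throughput: Q = 77.6 kg/h = 77.6/3600 = 0.0215556 kg/s
Mean residence time: t_res = M/Q_s = 2.19 kg / 0.0215556 kg/s = 101.598 s
Convert to metres: D = 0.0989 m, h = 0.00832 m
Allowable rise: ΔT_a = T_lim − T_in = 326.4 − 210.1 = 116.3 K
Invert ΔT = ηγ̇²t_res/(ρcp) for γ̇: γ̇_max² = ΔT_a ρ cp / (η t_res) = 116.3·953·2031 / (1949·101.598) = 1136.8 s⁻²
Take the square root: γ̇_max = √(1136.8) = 33.7165 s⁻¹
N_max = γ̇_max·h / (π·D) = 33.7165 · 0.00832 / (π · 0.0989) = 0.902859 rev/s = 54.1716 rpm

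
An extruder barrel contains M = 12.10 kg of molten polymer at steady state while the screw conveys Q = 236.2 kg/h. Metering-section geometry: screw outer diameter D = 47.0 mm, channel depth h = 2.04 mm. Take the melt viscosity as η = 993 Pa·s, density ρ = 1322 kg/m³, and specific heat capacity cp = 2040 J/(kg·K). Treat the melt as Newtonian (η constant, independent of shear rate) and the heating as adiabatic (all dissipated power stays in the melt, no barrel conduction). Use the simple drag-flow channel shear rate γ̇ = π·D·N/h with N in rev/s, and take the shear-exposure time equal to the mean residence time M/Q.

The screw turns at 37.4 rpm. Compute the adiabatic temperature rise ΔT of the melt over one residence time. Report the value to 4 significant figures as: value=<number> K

value=138.2 K

Convert throughput: Q = 236.2 kg/h = 236.2/3600 = 0.0656111 kg/s
Mean residence time: t_res = M/Q_s = 12.10 kg / 0.0656111 kg/s = 184.42 s
D = 47.0 mm = 0.047 m;  h = 2.04 mm = 0.00204 m;  N = 37.4 rpm / 60 = 0.623333 rev/s
γ̇ = π D N / h = (π)(0.047)(0.623333) / 0.00204 = 45.1168 s⁻¹
ΔT = η·γ̇²·t_res / (ρ·cp) = 993 · (45.1168)² · 184.42 / (1322 · 2040) = 138.22 K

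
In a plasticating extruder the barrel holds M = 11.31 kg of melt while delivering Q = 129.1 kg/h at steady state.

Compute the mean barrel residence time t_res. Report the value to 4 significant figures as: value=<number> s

Convert throughput: Q = 129.1 kg/h = 129.1/3600 = 0.0358611 kg/s
t_res = M / Q_s = 11.31 / 0.0358611 = 315.383 s

value=315.4 s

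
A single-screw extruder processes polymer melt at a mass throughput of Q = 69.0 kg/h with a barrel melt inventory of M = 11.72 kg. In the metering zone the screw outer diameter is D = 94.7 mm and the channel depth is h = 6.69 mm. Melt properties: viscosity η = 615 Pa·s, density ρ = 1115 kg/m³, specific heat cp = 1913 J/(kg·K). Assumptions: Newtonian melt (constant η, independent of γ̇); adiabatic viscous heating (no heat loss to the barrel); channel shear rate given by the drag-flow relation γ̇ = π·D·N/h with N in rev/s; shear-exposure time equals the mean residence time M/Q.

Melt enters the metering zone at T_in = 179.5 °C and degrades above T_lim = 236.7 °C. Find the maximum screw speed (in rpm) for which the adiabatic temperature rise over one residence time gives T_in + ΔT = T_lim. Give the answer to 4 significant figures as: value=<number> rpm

value=24.30 rpm

Throughput in SI: Q_s = 69.0 kg/h ÷ 3600 s/h = 0.0191667 kg/s
t_res = M / Q_s = 11.72 / 0.0191667 = 611.478 s
Convert to metres: D = 0.0947 m, h = 0.00669 m
ΔT_a = T_lim − T_in = 236.7 − 179.5 = 57.2 K
Invert ΔT = ηγ̇²t_res/(ρcp) for γ̇: γ̇_max² = ΔT_a ρ cp / (η t_res) = 57.2·1115·1913 / (615·611.478) = 324.437 s⁻²
γ̇_max = sqrt(324.437) = 18.0121 s⁻¹
Solve γ̇ = πDN/h for N: N_max = γ̇_max·h/(π·D) = 18.0121 × 0.00669 / (π × 0.0947) = 0.405034 rev/s = 24.302 rpm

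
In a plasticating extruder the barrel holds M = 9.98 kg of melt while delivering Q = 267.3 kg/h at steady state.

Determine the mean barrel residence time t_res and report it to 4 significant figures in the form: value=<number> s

Throughput in SI: Q_s = 267.3 kg/h ÷ 3600 s/h = 0.07425 kg/s
Mean residence time: t_res = M/Q_s = 9.98 kg / 0.07425 kg/s = 134.411 s

value=134.4 s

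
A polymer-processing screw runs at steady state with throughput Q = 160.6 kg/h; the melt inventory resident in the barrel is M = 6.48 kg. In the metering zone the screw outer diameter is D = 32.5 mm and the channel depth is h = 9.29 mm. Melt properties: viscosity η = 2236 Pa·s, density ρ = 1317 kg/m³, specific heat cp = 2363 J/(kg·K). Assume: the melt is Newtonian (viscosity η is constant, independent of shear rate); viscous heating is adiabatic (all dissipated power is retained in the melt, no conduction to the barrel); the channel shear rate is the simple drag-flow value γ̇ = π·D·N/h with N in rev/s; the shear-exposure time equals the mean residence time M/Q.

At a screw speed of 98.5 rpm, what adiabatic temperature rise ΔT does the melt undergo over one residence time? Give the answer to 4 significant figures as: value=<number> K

Throughput in SI: Q_s = 160.6 kg/h ÷ 3600 s/h = 0.0446111 kg/s
t_res = M / Q_s = 6.48 / 0.0446111 = 145.255 s
Convert to SI: D = 0.0325 m, h = 0.00929 m, N = 98.5/60 = 1.64167 rev/s
γ̇ = π·D·N / h = π · 0.0325 · 1.64167 / 0.00929 = 18.0427 s⁻¹
ΔT = η·γ̇²·t_res / (ρ·cp) = 2236 · (18.0427)² · 145.255 / (1317 · 2363) = 33.975 K

value=33.97 K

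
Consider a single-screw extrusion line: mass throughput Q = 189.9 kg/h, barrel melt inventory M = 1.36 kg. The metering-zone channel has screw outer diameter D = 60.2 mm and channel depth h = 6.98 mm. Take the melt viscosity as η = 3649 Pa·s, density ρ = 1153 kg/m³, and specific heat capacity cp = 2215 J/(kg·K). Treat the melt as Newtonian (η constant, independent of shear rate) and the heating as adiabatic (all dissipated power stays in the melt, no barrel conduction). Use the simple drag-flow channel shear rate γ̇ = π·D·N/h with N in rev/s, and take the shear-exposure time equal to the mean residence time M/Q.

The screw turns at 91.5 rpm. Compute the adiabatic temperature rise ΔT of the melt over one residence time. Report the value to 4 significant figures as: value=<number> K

value=62.89 K

Q_s = Q / 3600 = 189.9 / 3600 = 0.05275 kg/s
Mean residence time: t_res = M/Q_s = 1.36 kg / 0.05275 kg/s = 25.782 s
D = 60.2 mm = 0.0602 m;  h = 6.98 mm = 0.00698 m;  N = 91.5 rpm / 60 = 1.525 rev/s
Shear rate: γ̇ = πDN/h = π·0.0602·1.525/0.00698 = 41.32 s⁻¹
ΔT = η·γ̇²·t_res/(ρ·cp) = [3649 × 41.32² × 25.782] / [1153 × 2215] = 62.8939 K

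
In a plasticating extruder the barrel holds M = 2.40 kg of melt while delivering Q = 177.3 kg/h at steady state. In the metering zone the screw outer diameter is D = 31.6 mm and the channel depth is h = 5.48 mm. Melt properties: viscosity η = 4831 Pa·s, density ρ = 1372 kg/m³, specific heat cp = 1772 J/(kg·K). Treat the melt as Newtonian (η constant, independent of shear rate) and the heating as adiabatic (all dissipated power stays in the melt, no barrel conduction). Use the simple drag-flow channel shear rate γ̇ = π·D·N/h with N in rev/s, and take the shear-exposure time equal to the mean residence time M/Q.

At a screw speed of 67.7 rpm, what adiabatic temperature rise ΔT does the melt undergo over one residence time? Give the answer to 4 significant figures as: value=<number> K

Throughput in SI: Q_s = 177.3 kg/h ÷ 3600 s/h = 0.04925 kg/s
t_res = M / Q_s = 2.40 ÷ 0.04925 = 48.731 s
D = 31.6 mm = 0.0316 m;  h = 5.48 mm = 0.00548 m;  N = 67.7 rpm / 60 = 1.12833 rev/s
Shear rate: γ̇ = πDN/h = π·0.0316·1.12833/0.00548 = 20.4406 s⁻¹
ΔT = η·γ̇²·t_res/(ρ·cp) = [4831 × 20.4406² × 48.731] / [1372 × 1772] = 40.4587 K

value=40.46 K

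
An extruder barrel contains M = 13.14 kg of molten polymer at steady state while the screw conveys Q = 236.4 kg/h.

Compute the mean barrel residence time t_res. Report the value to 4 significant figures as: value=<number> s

Convert throughput: Q = 236.4 kg/h = 236.4/3600 = 0.0656667 kg/s
t_res = M / Q_s = 13.14 ÷ 0.0656667 = 200.102 s

value=200.1 s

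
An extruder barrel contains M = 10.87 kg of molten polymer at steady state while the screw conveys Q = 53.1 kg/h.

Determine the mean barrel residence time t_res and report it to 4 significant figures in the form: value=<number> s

Throughput in SI: Q_s = 53.1 kg/h ÷ 3600 s/h = 0.01475 kg/s
Mean residence time: t_res = M/Q_s = 10.87 kg / 0.01475 kg/s = 736.949 s

value=736.9 s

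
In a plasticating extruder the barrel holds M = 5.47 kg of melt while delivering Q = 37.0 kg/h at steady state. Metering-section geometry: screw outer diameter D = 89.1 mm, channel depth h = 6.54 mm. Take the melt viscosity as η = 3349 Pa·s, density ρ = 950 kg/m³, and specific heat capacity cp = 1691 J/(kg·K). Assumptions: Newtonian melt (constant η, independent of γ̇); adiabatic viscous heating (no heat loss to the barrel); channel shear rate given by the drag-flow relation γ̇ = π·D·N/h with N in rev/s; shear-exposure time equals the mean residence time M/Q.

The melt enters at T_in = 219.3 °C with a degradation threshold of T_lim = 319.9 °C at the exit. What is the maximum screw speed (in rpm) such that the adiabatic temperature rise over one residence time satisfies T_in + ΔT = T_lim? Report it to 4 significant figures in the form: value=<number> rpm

value=13.35 rpm

Throughput in SI: Q_s = 37.0 kg/h ÷ 3600 s/h = 0.0102778 kg/s
t_res = M / Q_s = 5.47 ÷ 0.0102778 = 532.216 s
Geometry in SI: D = 89.1 mm → 0.0891 m, h = 6.54 mm → 0.00654 m
ΔT_a = T_lim − T_in = 319.9 °C − 219.3 °C = 100.6 K
γ̇_max² = ΔT_a·ρ·cp/(η·t_res) = 100.6·950·1691/(3349·532.216) = 90.6697 s⁻²
γ̇_max = √90.6697 = 9.52206 s⁻¹
Solve γ̇ = πDN/h for N: N_max = γ̇_max·h/(π·D) = 9.52206 × 0.00654 / (π × 0.0891) = 0.222475 rev/s = 13.3485 rpm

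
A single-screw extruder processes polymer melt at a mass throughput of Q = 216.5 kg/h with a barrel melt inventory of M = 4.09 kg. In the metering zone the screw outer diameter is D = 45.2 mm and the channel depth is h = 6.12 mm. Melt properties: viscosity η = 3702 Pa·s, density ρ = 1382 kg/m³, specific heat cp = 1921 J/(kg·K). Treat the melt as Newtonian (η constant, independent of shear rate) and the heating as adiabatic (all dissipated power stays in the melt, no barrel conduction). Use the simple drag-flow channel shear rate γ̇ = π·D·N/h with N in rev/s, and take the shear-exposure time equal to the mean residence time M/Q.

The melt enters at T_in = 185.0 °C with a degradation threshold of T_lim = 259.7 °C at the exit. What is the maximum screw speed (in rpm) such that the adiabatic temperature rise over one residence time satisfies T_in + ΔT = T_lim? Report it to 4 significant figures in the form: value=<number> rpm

value=72.58 rpm

Convert throughput: Q = 216.5 kg/h = 216.5/3600 = 0.0601389 kg/s
Mean residence time: t_res = M/Q_s = 4.09 kg / 0.0601389 kg/s = 68.0092 s
Geometry in SI: D = 45.2 mm → 0.0452 m, h = 6.12 mm → 0.00612 m
ΔT_a = T_lim − T_in = 259.7 °C − 185.0 °C = 74.7 K
Invert ΔT = ηγ̇²t_res/(ρcp) for γ̇: γ̇_max² = ΔT_a ρ cp / (η t_res) = 74.7·1382·1921 / (3702·68.0092) = 787.683 s⁻²
Take the square root: γ̇_max = √(787.683) = 28.0657 s⁻¹
Solve γ̇ = πDN/h for N: N_max = γ̇_max·h/(π·D) = 28.0657 × 0.00612 / (π × 0.0452) = 1.20959 rev/s = 72.5755 rpm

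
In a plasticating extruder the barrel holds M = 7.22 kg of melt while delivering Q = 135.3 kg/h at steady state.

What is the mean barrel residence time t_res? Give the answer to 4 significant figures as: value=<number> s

value=192.1 s

Throughput in SI: Q_s = 135.3 kg/h ÷ 3600 s/h = 0.0375833 kg/s
Mean residence time: t_res = M/Q_s = 7.22 kg / 0.0375833 kg/s = 192.106 s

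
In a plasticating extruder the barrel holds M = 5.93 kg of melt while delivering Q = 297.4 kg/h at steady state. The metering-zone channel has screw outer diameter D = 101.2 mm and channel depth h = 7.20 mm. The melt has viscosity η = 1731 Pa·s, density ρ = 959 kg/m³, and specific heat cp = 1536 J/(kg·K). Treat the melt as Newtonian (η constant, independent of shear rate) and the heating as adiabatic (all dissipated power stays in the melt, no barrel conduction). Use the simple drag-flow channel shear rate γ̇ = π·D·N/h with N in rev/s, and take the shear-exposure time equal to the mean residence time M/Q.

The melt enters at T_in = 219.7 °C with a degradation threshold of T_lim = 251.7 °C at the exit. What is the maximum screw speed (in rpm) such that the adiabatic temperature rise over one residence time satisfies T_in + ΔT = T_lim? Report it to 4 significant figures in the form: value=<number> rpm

value=26.47 rpm

Throughput in SI: Q_s = 297.4 kg/h ÷ 3600 s/h = 0.0826111 kg/s
t_res = M / Q_s = 5.93 / 0.0826111 = 71.7821 s
Geometry in SI: D = 101.2 mm → 0.1012 m, h = 7.20 mm → 0.0072 m
ΔT_a = T_lim − T_in = 251.7 − 219.7 = 32 K
Invert ΔT = ηγ̇²t_res/(ρcp) for γ̇: γ̇_max² = ΔT_a ρ cp / (η t_res) = 32·959·1536 / (1731·71.7821) = 379.356 s⁻²
γ̇_max = sqrt(379.356) = 19.4771 s⁻¹
N_max = γ̇_max·h / (π·D) = 19.4771 · 0.0072 / (π · 0.1012) = 0.441088 rev/s = 26.4653 rpm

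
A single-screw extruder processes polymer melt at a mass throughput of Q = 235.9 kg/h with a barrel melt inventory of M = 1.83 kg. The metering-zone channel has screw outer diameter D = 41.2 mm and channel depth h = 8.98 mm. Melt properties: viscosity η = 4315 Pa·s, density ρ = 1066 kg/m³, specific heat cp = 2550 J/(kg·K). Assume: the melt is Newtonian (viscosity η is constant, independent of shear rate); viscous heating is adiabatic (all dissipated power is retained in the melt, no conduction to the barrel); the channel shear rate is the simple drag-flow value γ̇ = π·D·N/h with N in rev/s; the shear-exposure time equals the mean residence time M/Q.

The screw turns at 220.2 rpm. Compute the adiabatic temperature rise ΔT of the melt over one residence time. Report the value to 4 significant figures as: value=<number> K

value=124.0 K

Throughput in SI: Q_s = 235.9 kg/h ÷ 3600 s/h = 0.0655278 kg/s
Mean residence time: t_res = M/Q_s = 1.83 kg / 0.0655278 kg/s = 27.9271 s
D = 41.2 mm = 0.0412 m;  h = 8.98 mm = 0.00898 m;  N = 220.2 rpm / 60 = 3.67 rev/s
γ̇ = π·D·N / h = π · 0.0412 · 3.67 / 0.00898 = 52.8977 s⁻¹
ΔT = η·γ̇²·t_res / (ρ·cp) = 4315 · (52.8977)² · 27.9271 / (1066 · 2550) = 124.046 K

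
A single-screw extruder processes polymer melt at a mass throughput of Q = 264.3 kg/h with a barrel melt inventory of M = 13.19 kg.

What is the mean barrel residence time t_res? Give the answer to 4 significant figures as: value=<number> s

Convert throughput: Q = 264.3 kg/h = 264.3/3600 = 0.0734167 kg/s
t_res = M / Q_s = 13.19 ÷ 0.0734167 = 179.659 s

value=179.7 s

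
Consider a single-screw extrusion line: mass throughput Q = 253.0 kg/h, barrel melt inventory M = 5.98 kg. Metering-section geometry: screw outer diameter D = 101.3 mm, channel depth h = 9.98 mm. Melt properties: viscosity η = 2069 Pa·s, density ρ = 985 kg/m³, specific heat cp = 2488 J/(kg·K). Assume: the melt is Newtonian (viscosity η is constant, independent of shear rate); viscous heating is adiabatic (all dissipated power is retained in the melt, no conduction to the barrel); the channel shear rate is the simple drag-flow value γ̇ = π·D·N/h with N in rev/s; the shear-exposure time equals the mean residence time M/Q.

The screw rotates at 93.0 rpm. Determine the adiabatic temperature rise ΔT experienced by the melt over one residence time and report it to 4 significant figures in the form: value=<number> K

value=175.5 K

Q_s = Q / 3600 = 253.0 / 3600 = 0.0702778 kg/s
Mean residence time: t_res = M/Q_s = 5.98 kg / 0.0702778 kg/s = 85.0909 s
Geometry in metres: D = 101.3 mm → 0.1013 m, h = 9.98 mm → 0.00998 m; screw speed N = 93.0 rpm = 1.55 rev/s
Shear rate: γ̇ = πDN/h = π·0.1013·1.55/0.00998 = 49.4266 s⁻¹
ΔT = η·γ̇²·t_res / (ρ·cp) = 2069 · (49.4266)² · 85.0909 / (985 · 2488) = 175.5 K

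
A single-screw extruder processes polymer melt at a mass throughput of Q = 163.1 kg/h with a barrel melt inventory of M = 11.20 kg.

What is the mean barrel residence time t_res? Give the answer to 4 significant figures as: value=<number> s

value=247.2 s

Throughput in SI: Q_s = 163.1 kg/h ÷ 3600 s/h = 0.0453056 kg/s
t_res = M / Q_s = 11.20 / 0.0453056 = 247.21 s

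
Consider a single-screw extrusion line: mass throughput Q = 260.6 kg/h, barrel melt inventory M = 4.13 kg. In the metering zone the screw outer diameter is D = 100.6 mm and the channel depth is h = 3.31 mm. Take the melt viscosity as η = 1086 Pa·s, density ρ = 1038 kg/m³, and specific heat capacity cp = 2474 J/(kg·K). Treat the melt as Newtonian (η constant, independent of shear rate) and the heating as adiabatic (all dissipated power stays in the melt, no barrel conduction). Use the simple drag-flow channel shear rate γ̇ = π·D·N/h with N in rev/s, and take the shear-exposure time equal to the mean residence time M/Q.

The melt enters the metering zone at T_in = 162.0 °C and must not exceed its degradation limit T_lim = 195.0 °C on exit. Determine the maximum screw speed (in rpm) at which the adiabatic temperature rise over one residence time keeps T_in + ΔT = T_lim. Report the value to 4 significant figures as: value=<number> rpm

Convert throughput: Q = 260.6 kg/h = 260.6/3600 = 0.0723889 kg/s
t_res = M / Q_s = 4.13 / 0.0723889 = 57.053 s
Convert to metres: D = 0.1006 m, h = 0.00331 m
ΔT_a = T_lim − T_in = 195.0 °C − 162.0 °C = 33 K
γ̇_max² = ΔT_a·ρ·cp/(η·t_res) = 33·1038·2474/(1086·57.053) = 1367.74 s⁻²
Take the square root: γ̇_max = √(1367.74) = 36.9829 s⁻¹
N_max = γ̇_max h / (πD) = 36.9829·0.00331/(π·0.1006) = 0.38733 rev/s → ×60 = 23.2398 rpm

value=23.24 rpm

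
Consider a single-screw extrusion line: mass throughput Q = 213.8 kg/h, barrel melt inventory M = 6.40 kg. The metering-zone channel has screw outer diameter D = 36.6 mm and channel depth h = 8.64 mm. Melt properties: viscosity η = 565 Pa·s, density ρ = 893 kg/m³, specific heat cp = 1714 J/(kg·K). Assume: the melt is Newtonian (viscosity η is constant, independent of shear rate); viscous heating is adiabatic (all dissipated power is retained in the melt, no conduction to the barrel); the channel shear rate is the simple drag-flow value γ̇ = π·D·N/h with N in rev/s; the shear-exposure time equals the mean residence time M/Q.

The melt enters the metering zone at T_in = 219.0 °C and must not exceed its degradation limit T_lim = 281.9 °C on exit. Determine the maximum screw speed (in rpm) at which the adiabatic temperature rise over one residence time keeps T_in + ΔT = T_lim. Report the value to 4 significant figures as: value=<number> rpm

Throughput in SI: Q_s = 213.8 kg/h ÷ 3600 s/h = 0.0593889 kg/s
t_res = M / Q_s = 6.40 / 0.0593889 = 107.764 s
D = 36.6 mm = 0.0366 m;  h = 8.64 mm = 0.00864 m
ΔT_a = T_lim − T_in = 281.9 − 219.0 = 62.9 K
γ̇_max² = ΔT_a·ρ·cp/(η·t_res) = 62.9·893·1714/(565·107.764) = 1581.21 s⁻²
γ̇_max = sqrt(1581.21) = 39.7644 s⁻¹
N_max = γ̇_max·h / (π·D) = 39.7644 · 0.00864 / (π · 0.0366) = 2.98798 rev/s = 179.279 rpm

value=179.3 rpm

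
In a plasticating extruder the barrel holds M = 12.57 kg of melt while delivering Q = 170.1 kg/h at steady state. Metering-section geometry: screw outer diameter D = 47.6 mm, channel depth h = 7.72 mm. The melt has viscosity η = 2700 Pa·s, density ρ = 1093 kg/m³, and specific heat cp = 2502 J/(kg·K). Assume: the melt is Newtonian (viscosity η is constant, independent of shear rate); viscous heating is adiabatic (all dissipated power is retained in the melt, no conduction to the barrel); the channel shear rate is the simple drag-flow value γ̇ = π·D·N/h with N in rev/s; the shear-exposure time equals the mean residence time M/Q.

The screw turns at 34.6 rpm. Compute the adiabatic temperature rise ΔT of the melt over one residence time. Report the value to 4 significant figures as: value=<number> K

value=32.77 K

Convert throughput: Q = 170.1 kg/h = 170.1/3600 = 0.04725 kg/s
Mean residence time: t_res = M/Q_s = 12.57 kg / 0.04725 kg/s = 266.032 s
Convert to SI: D = 0.0476 m, h = 0.00772 m, N = 34.6/60 = 0.576667 rev/s
γ̇ = π·D·N / h = π · 0.0476 · 0.576667 / 0.00772 = 11.1703 s⁻¹
ΔT = η·γ̇²·t_res/(ρ·cp) = [2700 × 11.1703² × 266.032] / [1093 × 2502] = 32.7732 K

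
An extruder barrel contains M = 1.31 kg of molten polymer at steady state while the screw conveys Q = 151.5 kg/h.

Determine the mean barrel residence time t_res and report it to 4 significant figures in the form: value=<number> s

Q_s = Q / 3600 = 151.5 / 3600 = 0.0420833 kg/s
t_res = M / Q_s = 1.31 ÷ 0.0420833 = 31.1287 s

value=31.13 s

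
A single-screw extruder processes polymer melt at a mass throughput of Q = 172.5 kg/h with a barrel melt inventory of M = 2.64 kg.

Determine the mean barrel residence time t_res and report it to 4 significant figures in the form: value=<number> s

value=55.10 s

Convert throughput: Q = 172.5 kg/h = 172.5/3600 = 0.0479167 kg/s
t_res = M / Q_s = 2.64 / 0.0479167 = 55.0957 s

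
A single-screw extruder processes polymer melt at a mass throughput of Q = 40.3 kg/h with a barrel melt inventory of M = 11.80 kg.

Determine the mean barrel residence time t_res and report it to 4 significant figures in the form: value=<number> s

Convert throughput: Q = 40.3 kg/h = 40.3/3600 = 0.0111944 kg/s
Mean residence time: t_res = M/Q_s = 11.80 kg / 0.0111944 kg/s = 1054.09 s

value=1054. s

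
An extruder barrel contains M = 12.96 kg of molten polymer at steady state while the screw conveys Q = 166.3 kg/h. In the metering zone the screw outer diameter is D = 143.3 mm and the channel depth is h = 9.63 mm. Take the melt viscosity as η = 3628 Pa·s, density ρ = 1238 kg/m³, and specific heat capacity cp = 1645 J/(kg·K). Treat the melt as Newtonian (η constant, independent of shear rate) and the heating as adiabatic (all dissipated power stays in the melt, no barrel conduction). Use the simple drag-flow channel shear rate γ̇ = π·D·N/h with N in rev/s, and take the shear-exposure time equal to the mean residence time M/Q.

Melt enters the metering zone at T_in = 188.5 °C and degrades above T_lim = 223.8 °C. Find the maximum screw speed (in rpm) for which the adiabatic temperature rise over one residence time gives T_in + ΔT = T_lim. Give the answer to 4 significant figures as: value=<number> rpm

value=10.79 rpm

Throughput in SI: Q_s = 166.3 kg/h ÷ 3600 s/h = 0.0461944 kg/s
Mean residence time: t_res = M/Q_s = 12.96 kg / 0.0461944 kg/s = 280.553 s
Geometry in SI: D = 143.3 mm → 0.1433 m, h = 9.63 mm → 0.00963 m
Allowable rise: ΔT_a = T_lim − T_in = 223.8 − 188.5 = 35.3 K
Invert ΔT = ηγ̇²t_res/(ρcp) for γ̇: γ̇_max² = ΔT_a ρ cp / (η t_res) = 35.3·1238·1645 / (3628·280.553) = 70.6283 s⁻²
Take the square root: γ̇_max = √(70.6283) = 8.40406 s⁻¹
N_max = γ̇_max h / (πD) = 8.40406·0.00963/(π·0.1433) = 0.179771 rev/s → ×60 = 10.7863 rpm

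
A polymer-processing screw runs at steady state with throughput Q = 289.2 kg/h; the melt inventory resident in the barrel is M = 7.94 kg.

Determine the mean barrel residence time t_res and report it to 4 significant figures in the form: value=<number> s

value=98.84 s

Convert throughput: Q = 289.2 kg/h = 289.2/3600 = 0.0803333 kg/s
t_res = M / Q_s = 7.94 ÷ 0.0803333 = 98.8382 s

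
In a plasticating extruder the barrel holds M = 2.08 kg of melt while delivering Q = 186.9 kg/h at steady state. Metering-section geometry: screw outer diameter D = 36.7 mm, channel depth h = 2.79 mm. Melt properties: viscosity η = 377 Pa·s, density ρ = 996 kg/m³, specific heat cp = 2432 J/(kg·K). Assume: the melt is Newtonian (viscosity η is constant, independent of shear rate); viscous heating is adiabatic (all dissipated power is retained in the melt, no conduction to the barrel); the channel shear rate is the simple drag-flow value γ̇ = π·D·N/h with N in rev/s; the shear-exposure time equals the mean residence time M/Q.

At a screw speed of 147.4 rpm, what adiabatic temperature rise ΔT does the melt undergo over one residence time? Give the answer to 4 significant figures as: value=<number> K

value=64.27 K

Q_s = Q / 3600 = 186.9 / 3600 = 0.0519167 kg/s
t_res = M / Q_s = 2.08 / 0.0519167 = 40.0642 s
Geometry in metres: D = 36.7 mm → 0.0367 m, h = 2.79 mm → 0.00279 m; screw speed N = 147.4 rpm = 2.45667 rev/s
Shear rate: γ̇ = πDN/h = π·0.0367·2.45667/0.00279 = 101.521 s⁻¹
ΔT = η·γ̇²·t_res/(ρ·cp) = [377 × 101.521² × 40.0642] / [996 × 2432] = 64.2674 K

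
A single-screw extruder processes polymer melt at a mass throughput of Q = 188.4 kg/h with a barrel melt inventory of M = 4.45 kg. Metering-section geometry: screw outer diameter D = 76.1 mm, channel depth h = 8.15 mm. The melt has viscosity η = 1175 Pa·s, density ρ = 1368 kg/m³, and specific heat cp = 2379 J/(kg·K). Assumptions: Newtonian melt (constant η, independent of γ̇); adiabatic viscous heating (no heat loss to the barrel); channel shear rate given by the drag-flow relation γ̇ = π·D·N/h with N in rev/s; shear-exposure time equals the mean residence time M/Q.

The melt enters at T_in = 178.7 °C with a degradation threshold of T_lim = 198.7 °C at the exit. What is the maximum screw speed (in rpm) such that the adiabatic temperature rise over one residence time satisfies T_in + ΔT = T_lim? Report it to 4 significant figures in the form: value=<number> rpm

Throughput in SI: Q_s = 188.4 kg/h ÷ 3600 s/h = 0.0523333 kg/s
t_res = M / Q_s = 4.45 / 0.0523333 = 85.0318 s
Geometry in SI: D = 76.1 mm → 0.0761 m, h = 8.15 mm → 0.00815 m
ΔT_a = T_lim − T_in = 198.7 °C − 178.7 °C = 20 K
Invert ΔT = ηγ̇²t_res/(ρcp) for γ̇: γ̇_max² = ΔT_a ρ cp / (η t_res) = 20·1368·2379 / (1175·85.0318) = 651.465 s⁻²
γ̇_max = √651.465 = 25.5238 s⁻¹
N_max = γ̇_max h / (πD) = 25.5238·0.00815/(π·0.0761) = 0.870099 rev/s → ×60 = 52.2059 rpm

value=52.21 rpm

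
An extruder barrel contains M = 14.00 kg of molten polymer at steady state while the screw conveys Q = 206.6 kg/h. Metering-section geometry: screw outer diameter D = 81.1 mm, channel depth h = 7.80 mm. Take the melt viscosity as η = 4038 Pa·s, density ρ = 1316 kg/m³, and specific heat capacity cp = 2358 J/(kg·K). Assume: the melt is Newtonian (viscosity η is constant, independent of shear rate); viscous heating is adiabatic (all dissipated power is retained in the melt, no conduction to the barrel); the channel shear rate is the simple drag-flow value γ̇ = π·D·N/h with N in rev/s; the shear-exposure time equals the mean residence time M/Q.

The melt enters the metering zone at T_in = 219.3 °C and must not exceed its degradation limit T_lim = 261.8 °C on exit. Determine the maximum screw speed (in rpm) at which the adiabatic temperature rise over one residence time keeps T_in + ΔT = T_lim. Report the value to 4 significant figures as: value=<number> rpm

value=21.25 rpm

Throughput in SI: Q_s = 206.6 kg/h ÷ 3600 s/h = 0.0573889 kg/s
t_res = M / Q_s = 14.00 / 0.0573889 = 243.95 s
Convert to metres: D = 0.0811 m, h = 0.0078 m
Allowable rise: ΔT_a = T_lim − T_in = 261.8 − 219.3 = 42.5 K
γ̇_max² = ΔT_a·ρ·cp / (η·t_res) = [42.5 × 1316 × 2358] / [4038 × 243.95] = 133.882 s⁻²
γ̇_max = sqrt(133.882) = 11.5707 s⁻¹
Solve γ̇ = πDN/h for N: N_max = γ̇_max·h/(π·D) = 11.5707 × 0.0078 / (π × 0.0811) = 0.35423 rev/s = 21.2538 rpm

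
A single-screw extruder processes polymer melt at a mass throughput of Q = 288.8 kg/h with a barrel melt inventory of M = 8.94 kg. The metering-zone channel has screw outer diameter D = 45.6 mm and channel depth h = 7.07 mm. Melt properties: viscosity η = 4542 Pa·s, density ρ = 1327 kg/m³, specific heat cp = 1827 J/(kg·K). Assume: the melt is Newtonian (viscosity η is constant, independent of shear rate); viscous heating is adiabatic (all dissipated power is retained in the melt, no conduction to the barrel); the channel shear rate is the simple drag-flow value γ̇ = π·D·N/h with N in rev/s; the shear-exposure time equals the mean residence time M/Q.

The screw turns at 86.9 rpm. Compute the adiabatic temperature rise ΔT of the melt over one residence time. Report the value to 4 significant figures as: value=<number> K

value=179.8 K

Q_s = Q / 3600 = 288.8 / 3600 = 0.0802222 kg/s
t_res = M / Q_s = 8.94 / 0.0802222 = 111.44 s
D = 45.6 mm = 0.0456 m;  h = 7.07 mm = 0.00707 m;  N = 86.9 rpm / 60 = 1.44833 rev/s
γ̇ = π·D·N / h = π · 0.0456 · 1.44833 / 0.00707 = 29.347 s⁻¹
ΔT = η·γ̇²·t_res / (ρ·cp) = 4542 · (29.347)² · 111.44 / (1327 · 1827) = 179.808 K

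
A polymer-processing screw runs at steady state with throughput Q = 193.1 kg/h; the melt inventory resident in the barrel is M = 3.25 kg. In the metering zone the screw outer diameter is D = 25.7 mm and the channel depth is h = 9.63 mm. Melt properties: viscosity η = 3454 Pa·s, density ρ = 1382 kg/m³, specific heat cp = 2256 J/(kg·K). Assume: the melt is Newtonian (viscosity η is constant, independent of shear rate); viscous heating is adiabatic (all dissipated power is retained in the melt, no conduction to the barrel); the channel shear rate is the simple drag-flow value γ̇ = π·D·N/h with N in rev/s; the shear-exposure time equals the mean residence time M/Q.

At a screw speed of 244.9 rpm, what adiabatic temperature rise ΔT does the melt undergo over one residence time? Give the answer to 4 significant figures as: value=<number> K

value=78.61 K

Throughput in SI: Q_s = 193.1 kg/h ÷ 3600 s/h = 0.0536389 kg/s
t_res = M / Q_s = 3.25 ÷ 0.0536389 = 60.5904 s
Convert to SI: D = 0.0257 m, h = 0.00963 m, N = 244.9/60 = 4.08167 rev/s
Shear rate: γ̇ = πDN/h = π·0.0257·4.08167/0.00963 = 34.2211 s⁻¹
ΔT = η·γ̇²·t_res / (ρ·cp) = 3454 · (34.2211)² · 60.5904 / (1382 · 2256) = 78.6081 K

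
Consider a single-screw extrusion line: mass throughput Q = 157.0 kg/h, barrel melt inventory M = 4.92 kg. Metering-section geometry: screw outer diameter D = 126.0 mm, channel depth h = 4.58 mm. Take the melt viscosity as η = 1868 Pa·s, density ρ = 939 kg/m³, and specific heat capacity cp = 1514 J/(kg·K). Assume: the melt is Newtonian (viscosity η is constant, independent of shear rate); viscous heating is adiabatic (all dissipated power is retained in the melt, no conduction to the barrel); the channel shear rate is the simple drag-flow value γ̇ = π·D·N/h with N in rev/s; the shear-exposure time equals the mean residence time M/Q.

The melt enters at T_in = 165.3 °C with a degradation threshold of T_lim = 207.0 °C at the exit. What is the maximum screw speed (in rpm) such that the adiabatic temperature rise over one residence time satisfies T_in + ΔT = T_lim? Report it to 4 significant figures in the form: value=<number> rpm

value=11.64 rpm

Convert throughput: Q = 157.0 kg/h = 157.0/3600 = 0.0436111 kg/s
Mean residence time: t_res = M/Q_s = 4.92 kg / 0.0436111 kg/s = 112.815 s
Geometry in SI: D = 126.0 mm → 0.126 m, h = 4.58 mm → 0.00458 m
Allowable rise: ΔT_a = T_lim − T_in = 207.0 − 165.3 = 41.7 K
Invert ΔT = ηγ̇²t_res/(ρcp) for γ̇: γ̇_max² = ΔT_a ρ cp / (η t_res) = 41.7·939·1514 / (1868·112.815) = 281.308 s⁻²
γ̇_max = sqrt(281.308) = 16.7723 s⁻¹
N_max = γ̇_max·h / (π·D) = 16.7723 · 0.00458 / (π · 0.126) = 0.19406 rev/s = 11.6436 rpm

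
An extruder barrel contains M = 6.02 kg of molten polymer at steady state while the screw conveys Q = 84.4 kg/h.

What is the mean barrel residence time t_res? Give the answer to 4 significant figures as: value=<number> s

Q_s = Q / 3600 = 84.4 / 3600 = 0.0234444 kg/s
t_res = M / Q_s = 6.02 ÷ 0.0234444 = 256.777 s

value=256.8 s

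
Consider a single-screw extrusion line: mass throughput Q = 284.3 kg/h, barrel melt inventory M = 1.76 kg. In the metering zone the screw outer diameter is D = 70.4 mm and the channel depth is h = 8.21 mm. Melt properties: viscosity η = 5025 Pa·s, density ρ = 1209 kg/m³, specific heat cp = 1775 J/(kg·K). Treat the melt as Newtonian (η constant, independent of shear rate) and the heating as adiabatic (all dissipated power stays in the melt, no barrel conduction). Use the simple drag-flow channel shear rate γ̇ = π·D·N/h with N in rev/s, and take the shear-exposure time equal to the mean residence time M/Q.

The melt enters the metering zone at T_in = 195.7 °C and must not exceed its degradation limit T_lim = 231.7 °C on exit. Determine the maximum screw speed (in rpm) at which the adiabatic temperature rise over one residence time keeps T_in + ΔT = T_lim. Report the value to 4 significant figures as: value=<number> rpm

value=58.50 rpm

Throughput in SI: Q_s = 284.3 kg/h ÷ 3600 s/h = 0.0789722 kg/s
t_res = M / Q_s = 1.76 ÷ 0.0789722 = 22.2863 s
Geometry in SI: D = 70.4 mm → 0.0704 m, h = 8.21 mm → 0.00821 m
ΔT_a = T_lim − T_in = 231.7 − 195.7 = 36 K
γ̇_max² = ΔT_a·ρ·cp / (η·t_res) = [36 × 1209 × 1775] / [5025 × 22.2863] = 689.847 s⁻²
Take the square root: γ̇_max = √(689.847) = 26.2649 s⁻¹
N_max = γ̇_max h / (πD) = 26.2649·0.00821/(π·0.0704) = 0.974983 rev/s → ×60 = 58.499 rpm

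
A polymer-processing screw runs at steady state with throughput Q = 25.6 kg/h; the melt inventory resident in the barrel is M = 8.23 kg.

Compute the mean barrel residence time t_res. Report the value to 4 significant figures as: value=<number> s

Convert throughput: Q = 25.6 kg/h = 25.6/3600 = 0.00711111 kg/s
t_res = M / Q_s = 8.23 / 0.00711111 = 1157.34 s

value=1157. s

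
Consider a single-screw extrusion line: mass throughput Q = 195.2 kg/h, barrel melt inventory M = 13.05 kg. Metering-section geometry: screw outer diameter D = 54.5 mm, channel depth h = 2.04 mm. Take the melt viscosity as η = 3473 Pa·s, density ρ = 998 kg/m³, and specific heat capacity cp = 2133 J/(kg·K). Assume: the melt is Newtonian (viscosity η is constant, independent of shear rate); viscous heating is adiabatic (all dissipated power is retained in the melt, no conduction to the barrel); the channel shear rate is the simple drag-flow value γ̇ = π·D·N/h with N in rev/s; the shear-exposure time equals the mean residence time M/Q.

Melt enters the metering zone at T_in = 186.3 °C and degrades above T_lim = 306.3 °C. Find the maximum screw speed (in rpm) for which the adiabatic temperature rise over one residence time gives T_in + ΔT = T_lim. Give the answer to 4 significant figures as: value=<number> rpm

value=12.50 rpm

Q_s = Q / 3600 = 195.2 / 3600 = 0.0542222 kg/s
t_res = M / Q_s = 13.05 / 0.0542222 = 240.676 s
Convert to metres: D = 0.0545 m, h = 0.00204 m
ΔT_a = T_lim − T_in = 306.3 − 186.3 = 120 K
γ̇_max² = ΔT_a·ρ·cp/(η·t_res) = 120·998·2133/(3473·240.676) = 305.608 s⁻²
γ̇_max = √305.608 = 17.4816 s⁻¹
N_max = γ̇_max·h / (π·D) = 17.4816 · 0.00204 / (π · 0.0545) = 0.208289 rev/s = 12.4973 rpm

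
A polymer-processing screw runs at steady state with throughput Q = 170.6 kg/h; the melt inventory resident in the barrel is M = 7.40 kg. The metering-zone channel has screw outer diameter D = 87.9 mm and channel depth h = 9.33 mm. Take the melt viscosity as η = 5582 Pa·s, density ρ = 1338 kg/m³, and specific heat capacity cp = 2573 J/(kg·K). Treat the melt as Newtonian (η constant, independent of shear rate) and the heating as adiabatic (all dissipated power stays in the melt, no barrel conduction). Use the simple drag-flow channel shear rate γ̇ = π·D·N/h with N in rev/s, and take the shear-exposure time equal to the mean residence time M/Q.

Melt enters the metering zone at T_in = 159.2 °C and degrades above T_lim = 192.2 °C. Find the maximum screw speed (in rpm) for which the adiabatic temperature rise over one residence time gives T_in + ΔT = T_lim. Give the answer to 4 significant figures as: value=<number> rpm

value=23.14 rpm

Convert throughput: Q = 170.6 kg/h = 170.6/3600 = 0.0473889 kg/s
t_res = M / Q_s = 7.40 ÷ 0.0473889 = 156.155 s
Geometry in SI: D = 87.9 mm → 0.0879 m, h = 9.33 mm → 0.00933 m
Allowable rise: ΔT_a = T_lim − T_in = 192.2 − 159.2 = 33 K
Invert ΔT = ηγ̇²t_res/(ρcp) for γ̇: γ̇_max² = ΔT_a ρ cp / (η t_res) = 33·1338·2573 / (5582·156.155) = 130.336 s⁻²
γ̇_max = √130.336 = 11.4165 s⁻¹
Solve γ̇ = πDN/h for N: N_max = γ̇_max·h/(π·D) = 11.4165 × 0.00933 / (π × 0.0879) = 0.385723 rev/s = 23.1434 rpm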